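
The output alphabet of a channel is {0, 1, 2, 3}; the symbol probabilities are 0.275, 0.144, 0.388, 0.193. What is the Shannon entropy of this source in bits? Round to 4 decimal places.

H = −Σ pᵢ log₂ pᵢ.
−0.275·log₂(0.275) = 0.5122
−0.144·log₂(0.144) = 0.4026
−0.388·log₂(0.388) = 0.5300
−0.193·log₂(0.193) = 0.4581
Sum ≈ 1.9028 → 1.9028 bits.

1.9028 bits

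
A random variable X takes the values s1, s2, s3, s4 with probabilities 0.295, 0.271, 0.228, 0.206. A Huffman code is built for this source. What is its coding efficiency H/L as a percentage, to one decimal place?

99.3%

Entropy H = −Σ p log₂ p ≈ 1.9859 bits.
Huffman merges: 103/500+57/250→217/500; 271/1000+59/200→283/500; 217/500+283/500→1. L = 2 ≈ 2.0000.
Efficiency = H/L = 1.9859/2.0000 = 99.3%.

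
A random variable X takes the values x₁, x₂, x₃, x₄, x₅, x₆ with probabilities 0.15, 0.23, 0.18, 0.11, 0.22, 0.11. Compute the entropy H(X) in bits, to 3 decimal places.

H = −Σ pᵢ log₂ pᵢ.
−0.15·log₂(0.15) = 0.4105
−0.23·log₂(0.23) = 0.4877
−0.18·log₂(0.18) = 0.4453
−0.11·log₂(0.11) = 0.3503
−0.22·log₂(0.22) = 0.4806
−0.11·log₂(0.11) = 0.3503
Sum ≈ 2.5247 → 2.525 bits.

2.525 bits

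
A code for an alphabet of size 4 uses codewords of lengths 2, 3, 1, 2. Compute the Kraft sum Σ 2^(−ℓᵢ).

With common denominator 2^3 = 8: Σ 2^(−ℓᵢ) = 2/8 + 1/8 + 4/8 + 2/8 = 9/8 = 1.125.

1.125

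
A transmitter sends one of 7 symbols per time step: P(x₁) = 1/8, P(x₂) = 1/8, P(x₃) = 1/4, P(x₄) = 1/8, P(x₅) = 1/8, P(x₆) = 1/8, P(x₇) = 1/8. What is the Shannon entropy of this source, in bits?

Each probability is a power of 1/2, so log₂(1/p) is an integer.
H = Σ p·log₂(1/p) = 1/8·3 + 1/8·3 + 1/4·2 + 1/8·3 + 1/8·3 + 1/8·3 + 1/8·3 = 2.75 bits.

2.75 bits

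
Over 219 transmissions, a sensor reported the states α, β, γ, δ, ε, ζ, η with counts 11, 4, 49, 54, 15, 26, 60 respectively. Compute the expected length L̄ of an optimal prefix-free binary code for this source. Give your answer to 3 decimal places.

2.461 bits/symbol

Probabilities are the counts divided by 219.
Repeatedly combine the two least-probable nodes; the expected code length is the sum of the merged weights.
merge 4/219 + 11/219 → 5/73
merge 5/73 + 5/73 → 10/73
merge 26/219 + 10/73 → 56/219
merge 49/219 + 18/73 → 103/219
merge 56/219 + 20/73 → 116/219
merge 103/219 + 116/219 → 1
L = 5/73 + 10/73 + 56/219 + 103/219 + 116/219 + 1 = 539/219 ≈ 2.461 bits/symbol.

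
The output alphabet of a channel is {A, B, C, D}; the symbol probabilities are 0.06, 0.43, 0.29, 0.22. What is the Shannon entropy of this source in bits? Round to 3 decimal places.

H = −Σ pᵢ log₂ pᵢ.
−0.06·log₂(0.06) = 0.2435
−0.43·log₂(0.43) = 0.5236
−0.29·log₂(0.29) = 0.5179
−0.22·log₂(0.22) = 0.4806
Sum ≈ 1.7656 → 1.766 bits.

1.766 bits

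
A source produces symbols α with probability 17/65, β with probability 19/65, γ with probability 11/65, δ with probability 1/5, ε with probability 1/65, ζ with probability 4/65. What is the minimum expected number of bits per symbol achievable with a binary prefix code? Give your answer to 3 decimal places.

2.323 bits/symbol

Repeatedly combine the two least-probable nodes; the expected code length is the sum of the merged weights.
merge 1/65 + 4/65 → 1/13
merge 1/13 + 11/65 → 16/65
merge 1/5 + 16/65 → 29/65
merge 17/65 + 19/65 → 36/65
merge 29/65 + 36/65 → 1
L = 1/13 + 16/65 + 29/65 + 36/65 + 1 = 151/65 ≈ 2.323 bits/symbol.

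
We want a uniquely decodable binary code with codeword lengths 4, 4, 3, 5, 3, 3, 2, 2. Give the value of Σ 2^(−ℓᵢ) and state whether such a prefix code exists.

1.03125; no

With common denominator 2^5 = 32: Σ 2^(−ℓᵢ) = 2/32 + 2/32 + 4/32 + 1/32 + 4/32 + 4/32 + 8/32 + 8/32 = 33/32 = 1.03125.
Kraft's inequality requires Σ ≤ 1; here Σ = 1.03125 > 1, so no such prefix code exists.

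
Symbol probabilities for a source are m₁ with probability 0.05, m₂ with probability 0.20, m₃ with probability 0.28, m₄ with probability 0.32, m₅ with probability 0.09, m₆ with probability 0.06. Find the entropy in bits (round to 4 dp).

H = −Σ pᵢ log₂ pᵢ.
−0.05·log₂(0.05) = 0.2161
−0.20·log₂(0.20) = 0.4644
−0.28·log₂(0.28) = 0.5142
−0.32·log₂(0.32) = 0.5260
−0.09·log₂(0.09) = 0.3127
−0.06·log₂(0.06) = 0.2435
Sum ≈ 2.2769 → 2.2769 bits.

2.2769 bits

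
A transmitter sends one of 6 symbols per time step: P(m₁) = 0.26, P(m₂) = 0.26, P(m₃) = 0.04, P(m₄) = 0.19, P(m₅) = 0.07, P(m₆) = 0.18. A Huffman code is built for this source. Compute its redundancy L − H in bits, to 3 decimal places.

Entropy H = −Σ p log₂ p ≈ 2.3654 bits.
Huffman merges: 1/25+7/100→11/100; 11/100+9/50→29/100; 19/100+13/50→9/20; 13/50+29/100→11/20; 9/20+11/20→1. L = 12/5 ≈ 2.4000.
L − H = 2.4000 − 2.3654 = 0.035 bits.

0.035 bits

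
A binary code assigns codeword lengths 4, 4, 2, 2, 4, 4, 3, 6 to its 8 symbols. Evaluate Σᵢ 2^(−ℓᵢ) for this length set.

With common denominator 2^6 = 64: Σ 2^(−ℓᵢ) = 4/64 + 4/64 + 16/64 + 16/64 + 4/64 + 4/64 + 8/64 + 1/64 = 57/64 = 0.890625.

0.890625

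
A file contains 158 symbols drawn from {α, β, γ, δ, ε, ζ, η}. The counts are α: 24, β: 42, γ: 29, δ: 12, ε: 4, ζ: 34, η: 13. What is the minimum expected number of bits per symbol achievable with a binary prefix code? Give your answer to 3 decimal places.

2.620 bits/symbol

Probabilities are the counts divided by 158.
Repeatedly combine the two least-probable nodes; the expected code length is the sum of the merged weights.
merge 2/79 + 6/79 → 8/79
merge 13/158 + 8/79 → 29/158
merge 12/79 + 29/158 → 53/158
merge 29/158 + 17/79 → 63/158
merge 21/79 + 53/158 → 95/158
merge 63/158 + 95/158 → 1
L = 8/79 + 29/158 + 53/158 + 63/158 + 95/158 + 1 = 207/79 ≈ 2.620 bits/symbol.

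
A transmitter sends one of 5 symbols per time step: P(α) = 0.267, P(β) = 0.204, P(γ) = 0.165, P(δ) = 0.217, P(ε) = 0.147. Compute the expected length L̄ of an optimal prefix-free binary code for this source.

Repeatedly combine the two least-probable nodes; the expected code length is the sum of the merged weights.
merge 147/1000 + 33/200 → 39/125
merge 51/250 + 217/1000 → 421/1000
merge 267/1000 + 39/125 → 579/1000
merge 421/1000 + 579/1000 → 1
L = 39/125 + 421/1000 + 579/1000 + 1 = 289/125 = 2.312 bits/symbol.

2.312 bits/symbol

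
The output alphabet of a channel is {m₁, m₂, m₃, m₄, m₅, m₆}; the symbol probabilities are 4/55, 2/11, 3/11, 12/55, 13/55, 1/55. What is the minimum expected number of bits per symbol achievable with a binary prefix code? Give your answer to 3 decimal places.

2.364 bits/symbol

Repeatedly combine the two least-probable nodes; the expected code length is the sum of the merged weights.
merge 1/55 + 4/55 → 1/11
merge 1/11 + 2/11 → 3/11
merge 12/55 + 13/55 → 5/11
merge 3/11 + 3/11 → 6/11
merge 5/11 + 6/11 → 1
L = 1/11 + 3/11 + 5/11 + 6/11 + 1 = 26/11 ≈ 2.364 bits/symbol.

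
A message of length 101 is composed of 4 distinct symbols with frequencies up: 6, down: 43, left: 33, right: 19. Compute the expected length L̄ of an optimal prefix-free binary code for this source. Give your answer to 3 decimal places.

Probabilities are the counts divided by 101.
Repeatedly combine the two least-probable nodes; the expected code length is the sum of the merged weights.
merge 6/101 + 19/101 → 25/101
merge 25/101 + 33/101 → 58/101
merge 43/101 + 58/101 → 1
L = 25/101 + 58/101 + 1 = 184/101 ≈ 1.822 bits/symbol.

1.822 bits/symbol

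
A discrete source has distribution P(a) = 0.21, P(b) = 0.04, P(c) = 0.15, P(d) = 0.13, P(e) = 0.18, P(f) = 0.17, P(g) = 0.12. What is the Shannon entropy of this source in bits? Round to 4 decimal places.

2.6987 bits

H = −Σ pᵢ log₂ pᵢ.
−0.21·log₂(0.21) = 0.4728
−0.04·log₂(0.04) = 0.1858
−0.15·log₂(0.15) = 0.4105
−0.13·log₂(0.13) = 0.3826
−0.18·log₂(0.18) = 0.4453
−0.17·log₂(0.17) = 0.4346
−0.12·log₂(0.12) = 0.3671
Sum ≈ 2.6987 → 2.6987 bits.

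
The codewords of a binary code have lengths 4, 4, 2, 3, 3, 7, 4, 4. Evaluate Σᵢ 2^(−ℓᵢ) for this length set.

With common denominator 2^7 = 128: Σ 2^(−ℓᵢ) = 8/128 + 8/128 + 32/128 + 16/128 + 16/128 + 1/128 + 8/128 + 8/128 = 97/128 = 0.7578125.

0.7578125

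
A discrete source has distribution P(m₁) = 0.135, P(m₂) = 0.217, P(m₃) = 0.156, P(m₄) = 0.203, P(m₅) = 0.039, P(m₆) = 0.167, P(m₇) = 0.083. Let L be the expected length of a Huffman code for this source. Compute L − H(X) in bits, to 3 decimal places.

Entropy H = −Σ p log₂ p ≈ 2.6652 bits.
Huffman merges: 39/1000+83/1000→61/500; 61/500+27/200→257/1000; 39/250+167/1000→323/1000; 203/1000+217/1000→21/50; 257/1000+323/1000→29/50; 21/50+29/50→1. L = 1351/500 ≈ 2.7020.
L − H = 2.7020 − 2.6652 = 0.037 bits.

0.037 bits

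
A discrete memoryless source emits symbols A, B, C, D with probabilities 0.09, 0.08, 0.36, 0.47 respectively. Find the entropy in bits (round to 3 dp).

H = −Σ pᵢ log₂ pᵢ.
−0.09·log₂(0.09) = 0.3127
−0.08·log₂(0.08) = 0.2915
−0.36·log₂(0.36) = 0.5306
−0.47·log₂(0.47) = 0.5120
Sum ≈ 1.6467 → 1.647 bits.

1.647 bits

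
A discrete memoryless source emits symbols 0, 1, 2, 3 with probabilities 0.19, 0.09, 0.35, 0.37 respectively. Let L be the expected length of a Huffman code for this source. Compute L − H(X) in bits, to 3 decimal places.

0.081 bits

Entropy H = −Σ p log₂ p ≈ 1.8287 bits.
Huffman merges: 9/100+19/100→7/25; 7/25+7/20→63/100; 37/100+63/100→1. L = 191/100 ≈ 1.9100.
L − H = 1.9100 − 1.8287 = 0.081 bits.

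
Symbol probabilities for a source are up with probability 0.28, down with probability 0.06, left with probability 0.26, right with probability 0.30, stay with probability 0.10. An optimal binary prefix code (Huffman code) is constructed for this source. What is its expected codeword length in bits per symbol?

2.16 bits/symbol

Repeatedly combine the two least-probable nodes; the expected code length is the sum of the merged weights.
merge 3/50 + 1/10 → 4/25
merge 4/25 + 13/50 → 21/50
merge 7/25 + 3/10 → 29/50
merge 21/50 + 29/50 → 1
L = 4/25 + 21/50 + 29/50 + 1 = 54/25 = 2.16 bits/symbol.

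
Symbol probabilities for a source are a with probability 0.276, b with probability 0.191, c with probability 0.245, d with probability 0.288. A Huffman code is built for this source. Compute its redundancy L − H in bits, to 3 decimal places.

0.017 bits

Entropy H = −Σ p log₂ p ≈ 1.9831 bits.
Huffman merges: 191/1000+49/200→109/250; 69/250+36/125→141/250; 109/250+141/250→1. L = 2 ≈ 2.0000.
L − H = 2.0000 − 1.9831 = 0.017 bits.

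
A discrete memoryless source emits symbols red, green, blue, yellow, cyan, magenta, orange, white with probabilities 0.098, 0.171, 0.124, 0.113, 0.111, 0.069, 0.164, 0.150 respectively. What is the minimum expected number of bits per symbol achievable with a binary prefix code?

Repeatedly combine the two least-probable nodes; the expected code length is the sum of the merged weights.
merge 69/1000 + 49/500 → 167/1000
merge 111/1000 + 113/1000 → 28/125
merge 31/250 + 3/20 → 137/500
merge 41/250 + 167/1000 → 331/1000
merge 171/1000 + 28/125 → 79/200
merge 137/500 + 331/1000 → 121/200
merge 79/200 + 121/200 → 1
L = 167/1000 + 28/125 + 137/500 + 331/1000 + 79/200 + 121/200 + 1 = 749/250 = 2.996 bits/symbol.

2.996 bits/symbol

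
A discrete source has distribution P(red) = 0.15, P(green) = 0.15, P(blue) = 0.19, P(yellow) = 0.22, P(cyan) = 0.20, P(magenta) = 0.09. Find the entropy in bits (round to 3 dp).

H = −Σ pᵢ log₂ pᵢ.
−0.15·log₂(0.15) = 0.4105
−0.15·log₂(0.15) = 0.4105
−0.19·log₂(0.19) = 0.4552
−0.22·log₂(0.22) = 0.4806
−0.20·log₂(0.20) = 0.4644
−0.09·log₂(0.09) = 0.3127
Sum ≈ 2.5339 → 2.534 bits.

2.534 bits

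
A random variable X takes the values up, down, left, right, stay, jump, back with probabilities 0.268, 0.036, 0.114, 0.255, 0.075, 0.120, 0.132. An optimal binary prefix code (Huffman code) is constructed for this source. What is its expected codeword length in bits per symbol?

2.588 bits/symbol

Repeatedly combine the two least-probable nodes; the expected code length is the sum of the merged weights.
merge 9/250 + 3/40 → 111/1000
merge 111/1000 + 57/500 → 9/40
merge 3/25 + 33/250 → 63/250
merge 9/40 + 63/250 → 477/1000
merge 51/200 + 67/250 → 523/1000
merge 477/1000 + 523/1000 → 1
L = 111/1000 + 9/40 + 63/250 + 477/1000 + 523/1000 + 1 = 647/250 = 2.588 bits/symbol.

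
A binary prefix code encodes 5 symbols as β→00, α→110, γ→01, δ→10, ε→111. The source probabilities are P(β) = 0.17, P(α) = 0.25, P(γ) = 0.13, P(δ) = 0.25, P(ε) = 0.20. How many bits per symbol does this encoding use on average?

2.45 bits/symbol

L̄ = Σ pᵢ·ℓᵢ = 0.17·2 + 0.25·3 + 0.13·2 + 0.25·2 + 0.20·3 = 2.45 bits/symbol.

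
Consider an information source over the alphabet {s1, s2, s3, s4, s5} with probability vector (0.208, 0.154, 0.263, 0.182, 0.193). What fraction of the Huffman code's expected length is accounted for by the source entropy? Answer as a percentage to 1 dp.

98.4%

Entropy H = −Σ p log₂ p ≈ 2.2990 bits.
Huffman merges: 77/500+91/500→42/125; 193/1000+26/125→401/1000; 263/1000+42/125→599/1000; 401/1000+599/1000→1. L = 292/125 ≈ 2.3360.
Efficiency = H/L = 2.2990/2.3360 = 98.4%.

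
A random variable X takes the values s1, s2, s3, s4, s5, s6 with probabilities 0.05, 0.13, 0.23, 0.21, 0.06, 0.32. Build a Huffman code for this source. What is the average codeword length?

2.35 bits/symbol

Repeatedly combine the two least-probable nodes; the expected code length is the sum of the merged weights.
merge 1/20 + 3/50 → 11/100
merge 11/100 + 13/100 → 6/25
merge 21/100 + 23/100 → 11/25
merge 6/25 + 8/25 → 14/25
merge 11/25 + 14/25 → 1
L = 11/100 + 6/25 + 11/25 + 14/25 + 1 = 47/20 = 2.35 bits/symbol.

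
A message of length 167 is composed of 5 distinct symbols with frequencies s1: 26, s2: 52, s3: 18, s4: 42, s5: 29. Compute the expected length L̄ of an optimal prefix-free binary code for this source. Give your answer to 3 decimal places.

2.263 bits/symbol

Probabilities are the counts divided by 167.
Repeatedly combine the two least-probable nodes; the expected code length is the sum of the merged weights.
merge 18/167 + 26/167 → 44/167
merge 29/167 + 42/167 → 71/167
merge 44/167 + 52/167 → 96/167
merge 71/167 + 96/167 → 1
L = 44/167 + 71/167 + 96/167 + 1 = 378/167 ≈ 2.263 bits/symbol.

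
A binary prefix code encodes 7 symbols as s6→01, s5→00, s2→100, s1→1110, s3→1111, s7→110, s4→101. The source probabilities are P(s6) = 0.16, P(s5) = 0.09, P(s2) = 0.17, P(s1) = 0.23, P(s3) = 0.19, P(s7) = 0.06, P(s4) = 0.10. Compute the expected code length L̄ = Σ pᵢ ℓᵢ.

L̄ = Σ pᵢ·ℓᵢ = 0.16·2 + 0.09·2 + 0.17·3 + 0.23·4 + 0.19·4 + 0.06·3 + 0.10·3 = 3.17 bits/symbol.

3.17 bits/symbol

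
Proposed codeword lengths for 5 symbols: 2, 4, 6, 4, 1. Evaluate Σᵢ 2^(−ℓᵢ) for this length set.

0.890625

With common denominator 2^6 = 64: Σ 2^(−ℓᵢ) = 16/64 + 4/64 + 1/64 + 4/64 + 32/64 = 57/64 = 0.890625.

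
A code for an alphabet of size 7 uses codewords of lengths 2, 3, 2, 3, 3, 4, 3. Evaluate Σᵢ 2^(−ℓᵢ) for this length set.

With common denominator 2^4 = 16: Σ 2^(−ℓᵢ) = 4/16 + 2/16 + 4/16 + 2/16 + 2/16 + 1/16 + 2/16 = 17/16 = 1.0625.

1.0625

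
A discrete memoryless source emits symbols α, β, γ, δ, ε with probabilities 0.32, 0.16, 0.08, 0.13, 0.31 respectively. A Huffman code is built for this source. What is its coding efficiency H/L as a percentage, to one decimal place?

Entropy H = −Σ p log₂ p ≈ 2.1470 bits.
Huffman merges: 2/25+13/100→21/100; 4/25+21/100→37/100; 31/100+8/25→63/100; 37/100+63/100→1. L = 221/100 ≈ 2.2100.
Efficiency = H/L = 2.1470/2.2100 = 97.1%.

97.1%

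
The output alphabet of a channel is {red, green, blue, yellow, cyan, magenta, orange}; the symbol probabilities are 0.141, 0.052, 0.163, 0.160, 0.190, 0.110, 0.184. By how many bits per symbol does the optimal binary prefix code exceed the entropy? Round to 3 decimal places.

Entropy H = −Σ p log₂ p ≈ 2.7248 bits.
Huffman merges: 13/250+11/100→81/500; 141/1000+4/25→301/1000; 81/500+163/1000→13/40; 23/125+19/100→187/500; 301/1000+13/40→313/500; 187/500+313/500→1. L = 697/250 ≈ 2.7880.
L − H = 2.7880 − 2.7248 = 0.063 bits.

0.063 bits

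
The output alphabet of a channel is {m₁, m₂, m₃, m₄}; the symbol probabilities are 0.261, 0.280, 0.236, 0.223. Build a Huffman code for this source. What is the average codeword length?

Repeatedly combine the two least-probable nodes; the expected code length is the sum of the merged weights.
merge 223/1000 + 59/250 → 459/1000
merge 261/1000 + 7/25 → 541/1000
merge 459/1000 + 541/1000 → 1
L = 459/1000 + 541/1000 + 1 = 2 bits/symbol.

2 bits/symbol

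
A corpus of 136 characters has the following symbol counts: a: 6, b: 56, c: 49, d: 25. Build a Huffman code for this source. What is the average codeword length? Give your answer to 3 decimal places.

1.816 bits/symbol

Probabilities are the counts divided by 136.
Repeatedly combine the two least-probable nodes; the expected code length is the sum of the merged weights.
merge 3/68 + 25/136 → 31/136
merge 31/136 + 49/136 → 10/17
merge 7/17 + 10/17 → 1
L = 31/136 + 10/17 + 1 = 247/136 ≈ 1.816 bits/symbol.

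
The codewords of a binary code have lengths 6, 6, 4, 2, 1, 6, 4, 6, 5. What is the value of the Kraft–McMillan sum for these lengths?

With common denominator 2^6 = 64: Σ 2^(−ℓᵢ) = 1/64 + 1/64 + 4/64 + 16/64 + 32/64 + 1/64 + 4/64 + 1/64 + 2/64 = 62/64 = 0.96875.

0.96875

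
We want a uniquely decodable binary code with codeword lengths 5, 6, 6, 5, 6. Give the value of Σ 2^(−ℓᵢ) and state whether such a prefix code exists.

0.109375; yes

With common denominator 2^6 = 64: Σ 2^(−ℓᵢ) = 2/64 + 1/64 + 1/64 + 2/64 + 1/64 = 7/64 = 0.109375.
Kraft's inequality requires Σ ≤ 1; here Σ = 0.109375 ≤ 1, so such a prefix code exists.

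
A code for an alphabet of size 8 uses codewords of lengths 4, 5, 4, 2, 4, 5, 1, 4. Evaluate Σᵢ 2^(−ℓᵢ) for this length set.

With common denominator 2^5 = 32: Σ 2^(−ℓᵢ) = 2/32 + 1/32 + 2/32 + 8/32 + 2/32 + 1/32 + 16/32 + 2/32 = 34/32 = 1.0625.

1.0625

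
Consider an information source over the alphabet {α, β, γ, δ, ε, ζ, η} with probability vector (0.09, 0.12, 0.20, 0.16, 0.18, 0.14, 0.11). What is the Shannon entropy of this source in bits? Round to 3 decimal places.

H = −Σ pᵢ log₂ pᵢ.
−0.09·log₂(0.09) = 0.3127
−0.12·log₂(0.12) = 0.3671
−0.20·log₂(0.20) = 0.4644
−0.16·log₂(0.16) = 0.4230
−0.18·log₂(0.18) = 0.4453
−0.14·log₂(0.14) = 0.3971
−0.11·log₂(0.11) = 0.3503
Sum ≈ 2.7598 → 2.760 bits.

2.760 bits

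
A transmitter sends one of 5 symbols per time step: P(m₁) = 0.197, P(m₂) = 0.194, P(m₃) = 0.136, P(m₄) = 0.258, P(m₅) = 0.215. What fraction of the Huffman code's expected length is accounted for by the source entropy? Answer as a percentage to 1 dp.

98.4%

Entropy H = −Σ p log₂ p ≈ 2.2932 bits.
Huffman merges: 17/125+97/500→33/100; 197/1000+43/200→103/250; 129/500+33/100→147/250; 103/250+147/250→1. L = 233/100 ≈ 2.3300.
Efficiency = H/L = 2.2932/2.3300 = 98.4%.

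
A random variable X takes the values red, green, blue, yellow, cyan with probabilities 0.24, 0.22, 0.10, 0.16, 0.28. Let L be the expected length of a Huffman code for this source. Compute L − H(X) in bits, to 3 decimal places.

0.016 bits

Entropy H = −Σ p log₂ p ≈ 2.2441 bits.
Huffman merges: 1/10+4/25→13/50; 11/50+6/25→23/50; 13/50+7/25→27/50; 23/50+27/50→1. L = 113/50 ≈ 2.2600.
L − H = 2.2600 − 2.2441 = 0.016 bits.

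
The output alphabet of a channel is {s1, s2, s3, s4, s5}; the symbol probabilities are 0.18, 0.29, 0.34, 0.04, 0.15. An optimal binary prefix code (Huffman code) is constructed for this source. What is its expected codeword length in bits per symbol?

2.19 bits/symbol

Repeatedly combine the two least-probable nodes; the expected code length is the sum of the merged weights.
merge 1/25 + 3/20 → 19/100
merge 9/50 + 19/100 → 37/100
merge 29/100 + 17/50 → 63/100
merge 37/100 + 63/100 → 1
L = 19/100 + 37/100 + 63/100 + 1 = 219/100 = 2.19 bits/symbol.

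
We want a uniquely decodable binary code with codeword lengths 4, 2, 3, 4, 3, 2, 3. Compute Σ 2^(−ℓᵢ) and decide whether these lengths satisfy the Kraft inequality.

With common denominator 2^4 = 16: Σ 2^(−ℓᵢ) = 1/16 + 4/16 + 2/16 + 1/16 + 2/16 + 4/16 + 2/16 = 16/16 = 1.
Kraft's inequality requires Σ ≤ 1; here Σ = 1 ≤ 1, so such a prefix code exists.

1; yes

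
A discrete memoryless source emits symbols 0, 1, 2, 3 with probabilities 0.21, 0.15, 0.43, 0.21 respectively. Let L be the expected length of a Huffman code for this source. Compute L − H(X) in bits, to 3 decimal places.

Entropy H = −Σ p log₂ p ≈ 1.8798 bits.
Huffman merges: 3/20+21/100→9/25; 21/100+9/25→57/100; 43/100+57/100→1. L = 193/100 ≈ 1.9300.
L − H = 1.9300 − 1.8798 = 0.050 bits.

0.050 bits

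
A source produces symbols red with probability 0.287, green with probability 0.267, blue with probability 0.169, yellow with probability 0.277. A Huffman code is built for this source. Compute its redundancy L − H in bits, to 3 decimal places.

Entropy H = −Σ p log₂ p ≈ 1.9720 bits.
Huffman merges: 169/1000+267/1000→109/250; 277/1000+287/1000→141/250; 109/250+141/250→1. L = 2 ≈ 2.0000.
L − H = 2.0000 − 1.9720 = 0.028 bits.

0.028 bits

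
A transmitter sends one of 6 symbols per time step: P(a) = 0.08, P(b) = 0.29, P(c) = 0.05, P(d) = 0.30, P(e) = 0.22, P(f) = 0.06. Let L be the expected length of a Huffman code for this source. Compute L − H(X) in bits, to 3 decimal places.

Entropy H = −Σ p log₂ p ≈ 2.2707 bits.
Huffman merges: 1/20+3/50→11/100; 2/25+11/100→19/100; 19/100+11/50→41/100; 29/100+3/10→59/100; 41/100+59/100→1. L = 23/10 ≈ 2.3000.
L − H = 2.3000 − 2.2707 = 0.029 bits.

0.029 bits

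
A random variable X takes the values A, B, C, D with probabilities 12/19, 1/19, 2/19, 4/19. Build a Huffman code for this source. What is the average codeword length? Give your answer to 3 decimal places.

Repeatedly combine the two least-probable nodes; the expected code length is the sum of the merged weights.
merge 1/19 + 2/19 → 3/19
merge 3/19 + 4/19 → 7/19
merge 7/19 + 12/19 → 1
L = 3/19 + 7/19 + 1 = 29/19 ≈ 1.526 bits/symbol.

1.526 bits/symbol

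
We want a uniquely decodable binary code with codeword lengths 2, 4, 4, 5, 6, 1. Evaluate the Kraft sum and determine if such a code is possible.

0.921875; yes

With common denominator 2^6 = 64: Σ 2^(−ℓᵢ) = 16/64 + 4/64 + 4/64 + 2/64 + 1/64 + 32/64 = 59/64 = 0.921875.
Kraft's inequality requires Σ ≤ 1; here Σ = 0.921875 ≤ 1, so such a prefix code exists.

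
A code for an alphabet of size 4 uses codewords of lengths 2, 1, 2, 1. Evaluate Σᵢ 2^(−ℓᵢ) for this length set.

With common denominator 2^2 = 4: Σ 2^(−ℓᵢ) = 1/4 + 2/4 + 1/4 + 2/4 = 6/4 = 1.5.

1.5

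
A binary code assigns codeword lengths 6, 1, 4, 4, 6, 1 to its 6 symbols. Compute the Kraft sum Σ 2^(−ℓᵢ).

With common denominator 2^6 = 64: Σ 2^(−ℓᵢ) = 1/64 + 32/64 + 4/64 + 4/64 + 1/64 + 32/64 = 74/64 = 1.15625.

1.15625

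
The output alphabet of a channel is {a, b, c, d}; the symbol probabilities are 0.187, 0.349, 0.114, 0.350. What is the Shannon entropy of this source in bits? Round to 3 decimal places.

1.870 bits

H = −Σ pᵢ log₂ pᵢ.
−0.187·log₂(0.187) = 0.4523
−0.349·log₂(0.349) = 0.5300
−0.114·log₂(0.114) = 0.3571
−0.350·log₂(0.350) = 0.5301
Sum ≈ 1.8696 → 1.870 bits.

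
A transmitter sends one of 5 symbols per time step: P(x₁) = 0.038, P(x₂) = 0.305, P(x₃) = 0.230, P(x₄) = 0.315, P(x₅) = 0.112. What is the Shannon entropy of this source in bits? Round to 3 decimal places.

2.068 bits

H = −Σ pᵢ log₂ pᵢ.
−0.038·log₂(0.038) = 0.1793
−0.305·log₂(0.305) = 0.5225
−0.230·log₂(0.230) = 0.4877
−0.315·log₂(0.315) = 0.5250
−0.112·log₂(0.112) = 0.3537
Sum ≈ 2.0682 → 2.068 bits.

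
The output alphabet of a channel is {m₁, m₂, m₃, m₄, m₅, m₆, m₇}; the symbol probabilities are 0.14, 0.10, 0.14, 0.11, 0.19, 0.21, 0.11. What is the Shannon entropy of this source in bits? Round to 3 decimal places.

H = −Σ pᵢ log₂ pᵢ.
−0.14·log₂(0.14) = 0.3971
−0.10·log₂(0.10) = 0.3322
−0.14·log₂(0.14) = 0.3971
−0.11·log₂(0.11) = 0.3503
−0.19·log₂(0.19) = 0.4552
−0.21·log₂(0.21) = 0.4728
−0.11·log₂(0.11) = 0.3503
Sum ≈ 2.7550 → 2.755 bits.

2.755 bits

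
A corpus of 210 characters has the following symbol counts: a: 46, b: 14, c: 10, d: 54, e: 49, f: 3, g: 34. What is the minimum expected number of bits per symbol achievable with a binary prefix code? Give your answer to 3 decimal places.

2.481 bits/symbol

Probabilities are the counts divided by 210.
Repeatedly combine the two least-probable nodes; the expected code length is the sum of the merged weights.
merge 1/70 + 1/21 → 13/210
merge 13/210 + 1/15 → 9/70
merge 9/70 + 17/105 → 61/210
merge 23/105 + 7/30 → 19/42
merge 9/35 + 61/210 → 23/42
merge 19/42 + 23/42 → 1
L = 13/210 + 9/70 + 61/210 + 19/42 + 23/42 + 1 = 521/210 ≈ 2.481 bits/symbol.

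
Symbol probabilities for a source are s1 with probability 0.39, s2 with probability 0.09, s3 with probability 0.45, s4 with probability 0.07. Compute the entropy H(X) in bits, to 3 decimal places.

H = −Σ pᵢ log₂ pᵢ.
−0.39·log₂(0.39) = 0.5298
−0.09·log₂(0.09) = 0.3127
−0.45·log₂(0.45) = 0.5184
−0.07·log₂(0.07) = 0.2686
Sum ≈ 1.6294 → 1.629 bits.

1.629 bits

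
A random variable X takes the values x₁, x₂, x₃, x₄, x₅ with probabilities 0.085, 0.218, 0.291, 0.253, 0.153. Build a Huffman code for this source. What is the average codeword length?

Repeatedly combine the two least-probable nodes; the expected code length is the sum of the merged weights.
merge 17/200 + 153/1000 → 119/500
merge 109/500 + 119/500 → 57/125
merge 253/1000 + 291/1000 → 68/125
merge 57/125 + 68/125 → 1
L = 119/500 + 57/125 + 68/125 + 1 = 1119/500 = 2.238 bits/symbol.

2.238 bits/symbol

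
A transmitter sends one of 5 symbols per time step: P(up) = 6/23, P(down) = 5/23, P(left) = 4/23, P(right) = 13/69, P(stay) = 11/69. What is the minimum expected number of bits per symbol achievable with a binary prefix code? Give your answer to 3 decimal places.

Repeatedly combine the two least-probable nodes; the expected code length is the sum of the merged weights.
merge 11/69 + 4/23 → 1/3
merge 13/69 + 5/23 → 28/69
merge 6/23 + 1/3 → 41/69
merge 28/69 + 41/69 → 1
L = 1/3 + 28/69 + 41/69 + 1 = 7/3 ≈ 2.333 bits/symbol.

2.333 bits/symbol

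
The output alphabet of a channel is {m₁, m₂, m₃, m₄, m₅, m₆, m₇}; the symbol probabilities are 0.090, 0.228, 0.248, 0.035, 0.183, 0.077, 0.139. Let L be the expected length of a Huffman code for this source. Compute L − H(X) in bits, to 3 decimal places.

0.040 bits

Entropy H = −Σ p log₂ p ≈ 2.5960 bits.
Huffman merges: 7/200+77/1000→14/125; 9/100+14/125→101/500; 139/1000+183/1000→161/500; 101/500+57/250→43/100; 31/125+161/500→57/100; 43/100+57/100→1. L = 659/250 ≈ 2.6360.
L − H = 2.6360 − 2.5960 = 0.040 bits.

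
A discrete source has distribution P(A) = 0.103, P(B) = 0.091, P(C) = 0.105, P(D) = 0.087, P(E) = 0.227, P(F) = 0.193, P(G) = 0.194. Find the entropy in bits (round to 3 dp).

2.703 bits

H = −Σ pᵢ log₂ pᵢ.
−0.103·log₂(0.103) = 0.3378
−0.091·log₂(0.091) = 0.3147
−0.105·log₂(0.105) = 0.3414
−0.087·log₂(0.087) = 0.3065
−0.227·log₂(0.227) = 0.4856
−0.193·log₂(0.193) = 0.4581
−0.194·log₂(0.194) = 0.4590
Sum ≈ 2.7030 → 2.703 bits.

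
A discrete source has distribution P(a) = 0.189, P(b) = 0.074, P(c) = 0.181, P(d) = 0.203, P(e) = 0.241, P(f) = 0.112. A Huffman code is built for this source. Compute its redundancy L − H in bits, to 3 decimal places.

0.059 bits

Entropy H = −Σ p log₂ p ≈ 2.4941 bits.
Huffman merges: 37/500+14/125→93/500; 181/1000+93/500→367/1000; 189/1000+203/1000→49/125; 241/1000+367/1000→76/125; 49/125+76/125→1. L = 2553/1000 ≈ 2.5530.
L − H = 2.5530 − 2.4941 = 0.059 bits.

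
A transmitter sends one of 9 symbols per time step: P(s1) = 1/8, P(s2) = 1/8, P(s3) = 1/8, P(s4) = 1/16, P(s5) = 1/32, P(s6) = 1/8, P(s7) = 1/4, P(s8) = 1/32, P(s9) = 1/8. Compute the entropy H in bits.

Each probability is a power of 1/2, so log₂(1/p) is an integer.
H = Σ p·log₂(1/p) = 1/8·3 + 1/8·3 + 1/8·3 + 1/16·4 + 1/32·5 + 1/8·3 + 1/4·2 + 1/32·5 + 1/8·3 = 2.9375 bits.

2.9375 bits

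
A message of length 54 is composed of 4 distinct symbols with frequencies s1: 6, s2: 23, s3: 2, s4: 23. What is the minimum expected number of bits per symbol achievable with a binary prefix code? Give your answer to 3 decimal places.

Probabilities are the counts divided by 54.
Repeatedly combine the two least-probable nodes; the expected code length is the sum of the merged weights.
merge 1/27 + 1/9 → 4/27
merge 4/27 + 23/54 → 31/54
merge 23/54 + 31/54 → 1
L = 4/27 + 31/54 + 1 = 31/18 ≈ 1.722 bits/symbol.

1.722 bits/symbol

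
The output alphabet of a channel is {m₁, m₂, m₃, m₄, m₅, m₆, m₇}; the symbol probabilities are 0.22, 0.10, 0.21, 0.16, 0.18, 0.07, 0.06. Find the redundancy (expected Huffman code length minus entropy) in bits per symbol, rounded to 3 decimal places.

Entropy H = −Σ p log₂ p ≈ 2.6660 bits.
Huffman merges: 3/50+7/100→13/100; 1/10+13/100→23/100; 4/25+9/50→17/50; 21/100+11/50→43/100; 23/100+17/50→57/100; 43/100+57/100→1. L = 27/10 ≈ 2.7000.
L − H = 2.7000 − 2.6660 = 0.034 bits.

0.034 bits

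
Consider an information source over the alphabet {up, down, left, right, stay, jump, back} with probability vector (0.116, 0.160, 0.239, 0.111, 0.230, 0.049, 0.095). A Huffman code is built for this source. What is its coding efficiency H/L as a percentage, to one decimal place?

99.2%

Entropy H = −Σ p log₂ p ≈ 2.6525 bits.
Huffman merges: 49/1000+19/200→18/125; 111/1000+29/250→227/1000; 18/125+4/25→38/125; 227/1000+23/100→457/1000; 239/1000+38/125→543/1000; 457/1000+543/1000→1. L = 107/40 ≈ 2.6750.
Efficiency = H/L = 2.6525/2.6750 = 99.2%.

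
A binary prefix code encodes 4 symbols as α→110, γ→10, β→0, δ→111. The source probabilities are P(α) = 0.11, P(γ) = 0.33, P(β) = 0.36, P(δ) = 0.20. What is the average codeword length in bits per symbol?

1.95 bits/symbol

L̄ = Σ pᵢ·ℓᵢ = 0.11·3 + 0.33·2 + 0.36·1 + 0.20·3 = 1.95 bits/symbol.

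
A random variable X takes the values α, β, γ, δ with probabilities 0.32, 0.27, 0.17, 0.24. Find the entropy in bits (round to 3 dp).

H = −Σ pᵢ log₂ pᵢ.
−0.32·log₂(0.32) = 0.5260
−0.27·log₂(0.27) = 0.5100
−0.17·log₂(0.17) = 0.4346
−0.24·log₂(0.24) = 0.4941
Sum ≈ 1.9648 → 1.965 bits.

1.965 bits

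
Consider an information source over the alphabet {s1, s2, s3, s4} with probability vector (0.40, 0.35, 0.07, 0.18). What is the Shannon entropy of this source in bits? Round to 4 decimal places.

1.7727 bits

H = −Σ pᵢ log₂ pᵢ.
−0.40·log₂(0.40) = 0.5288
−0.35·log₂(0.35) = 0.5301
−0.07·log₂(0.07) = 0.2686
−0.18·log₂(0.18) = 0.4453
Sum ≈ 1.7727 → 1.7727 bits.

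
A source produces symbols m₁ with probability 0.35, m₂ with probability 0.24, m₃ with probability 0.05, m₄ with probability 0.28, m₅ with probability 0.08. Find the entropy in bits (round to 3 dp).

2.046 bits

H = −Σ pᵢ log₂ pᵢ.
−0.35·log₂(0.35) = 0.5301
−0.24·log₂(0.24) = 0.4941
−0.05·log₂(0.05) = 0.2161
−0.28·log₂(0.28) = 0.5142
−0.08·log₂(0.08) = 0.2915
Sum ≈ 2.0461 → 2.046 bits.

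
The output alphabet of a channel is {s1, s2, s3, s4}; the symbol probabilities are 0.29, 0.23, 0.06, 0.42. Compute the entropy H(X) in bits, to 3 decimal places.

1.775 bits

H = −Σ pᵢ log₂ pᵢ.
−0.29·log₂(0.29) = 0.5179
−0.23·log₂(0.23) = 0.4877
−0.06·log₂(0.06) = 0.2435
−0.42·log₂(0.42) = 0.5256
Sum ≈ 1.7748 → 1.775 bits.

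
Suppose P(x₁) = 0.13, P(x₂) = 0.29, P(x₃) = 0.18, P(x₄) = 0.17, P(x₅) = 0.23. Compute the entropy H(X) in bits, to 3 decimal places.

2.268 bits

H = −Σ pᵢ log₂ pᵢ.
−0.13·log₂(0.13) = 0.3826
−0.29·log₂(0.29) = 0.5179
−0.18·log₂(0.18) = 0.4453
−0.17·log₂(0.17) = 0.4346
−0.23·log₂(0.23) = 0.4877
Sum ≈ 2.2681 → 2.268 bits.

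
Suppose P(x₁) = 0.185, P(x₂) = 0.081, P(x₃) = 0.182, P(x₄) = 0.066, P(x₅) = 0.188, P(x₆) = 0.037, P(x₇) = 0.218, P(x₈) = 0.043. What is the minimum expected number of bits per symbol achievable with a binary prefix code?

2.82 bits/symbol

Repeatedly combine the two least-probable nodes; the expected code length is the sum of the merged weights.
merge 37/1000 + 43/1000 → 2/25
merge 33/500 + 2/25 → 73/500
merge 81/1000 + 73/500 → 227/1000
merge 91/500 + 37/200 → 367/1000
merge 47/250 + 109/500 → 203/500
merge 227/1000 + 367/1000 → 297/500
merge 203/500 + 297/500 → 1
L = 2/25 + 73/500 + 227/1000 + 367/1000 + 203/500 + 297/500 + 1 = 141/50 = 2.82 bits/symbol.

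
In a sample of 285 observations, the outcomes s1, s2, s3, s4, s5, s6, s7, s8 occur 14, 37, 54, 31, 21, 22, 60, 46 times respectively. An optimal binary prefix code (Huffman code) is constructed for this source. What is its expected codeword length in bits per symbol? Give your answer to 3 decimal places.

Probabilities are the counts divided by 285.
Repeatedly combine the two least-probable nodes; the expected code length is the sum of the merged weights.
merge 14/285 + 7/95 → 7/57
merge 22/285 + 31/285 → 53/285
merge 7/57 + 37/285 → 24/95
merge 46/285 + 53/285 → 33/95
merge 18/95 + 4/19 → 2/5
merge 24/95 + 33/95 → 3/5
merge 2/5 + 3/5 → 1
L = 7/57 + 53/285 + 24/95 + 33/95 + 2/5 + 3/5 + 1 = 829/285 ≈ 2.909 bits/symbol.

2.909 bits/symbol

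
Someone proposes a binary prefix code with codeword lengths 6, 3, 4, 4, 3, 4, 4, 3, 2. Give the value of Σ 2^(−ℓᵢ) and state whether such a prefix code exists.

With common denominator 2^6 = 64: Σ 2^(−ℓᵢ) = 1/64 + 8/64 + 4/64 + 4/64 + 8/64 + 4/64 + 4/64 + 8/64 + 16/64 = 57/64 = 0.890625.
Kraft's inequality requires Σ ≤ 1; here Σ = 0.890625 ≤ 1, so such a prefix code exists.

0.890625; yes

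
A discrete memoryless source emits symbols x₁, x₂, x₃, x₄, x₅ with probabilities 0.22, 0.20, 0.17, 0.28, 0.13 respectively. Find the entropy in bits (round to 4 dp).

2.2764 bits

H = −Σ pᵢ log₂ pᵢ.
−0.22·log₂(0.22) = 0.4806
−0.20·log₂(0.20) = 0.4644
−0.17·log₂(0.17) = 0.4346
−0.28·log₂(0.28) = 0.5142
−0.13·log₂(0.13) = 0.3826
Sum ≈ 2.2764 → 2.2764 bits.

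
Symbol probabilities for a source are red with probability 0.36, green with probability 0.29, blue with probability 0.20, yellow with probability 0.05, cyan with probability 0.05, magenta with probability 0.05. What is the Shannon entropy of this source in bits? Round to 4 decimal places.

H = −Σ pᵢ log₂ pᵢ.
−0.36·log₂(0.36) = 0.5306
−0.29·log₂(0.29) = 0.5179
−0.20·log₂(0.20) = 0.4644
−0.05·log₂(0.05) = 0.2161
−0.05·log₂(0.05) = 0.2161
−0.05·log₂(0.05) = 0.2161
Sum ≈ 2.1612 → 2.1612 bits.

2.1612 bits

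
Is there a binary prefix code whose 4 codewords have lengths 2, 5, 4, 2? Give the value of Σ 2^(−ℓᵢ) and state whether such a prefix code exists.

0.59375; yes

With common denominator 2^5 = 32: Σ 2^(−ℓᵢ) = 8/32 + 1/32 + 2/32 + 8/32 = 19/32 = 0.59375.
Kraft's inequality requires Σ ≤ 1; here Σ = 0.59375 ≤ 1, so such a prefix code exists.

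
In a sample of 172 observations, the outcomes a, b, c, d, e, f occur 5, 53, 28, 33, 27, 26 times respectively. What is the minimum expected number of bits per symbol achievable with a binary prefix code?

2.5 bits/symbol

Probabilities are the counts divided by 172.
Repeatedly combine the two least-probable nodes; the expected code length is the sum of the merged weights.
merge 5/172 + 13/86 → 31/172
merge 27/172 + 7/43 → 55/172
merge 31/172 + 33/172 → 16/43
merge 53/172 + 55/172 → 27/43
merge 16/43 + 27/43 → 1
L = 31/172 + 55/172 + 16/43 + 27/43 + 1 = 5/2 = 2.5 bits/symbol.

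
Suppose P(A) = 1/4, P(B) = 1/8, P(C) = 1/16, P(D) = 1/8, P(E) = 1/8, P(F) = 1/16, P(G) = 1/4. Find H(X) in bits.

2.625 bits

Each probability is a power of 1/2, so log₂(1/p) is an integer.
H = Σ p·log₂(1/p) = 1/4·2 + 1/8·3 + 1/16·4 + 1/8·3 + 1/8·3 + 1/16·4 + 1/4·2 = 2.625 bits.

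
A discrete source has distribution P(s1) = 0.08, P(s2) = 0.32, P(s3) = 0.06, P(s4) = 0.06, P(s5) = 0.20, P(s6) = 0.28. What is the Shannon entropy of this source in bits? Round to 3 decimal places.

2.283 bits

H = −Σ pᵢ log₂ pᵢ.
−0.08·log₂(0.08) = 0.2915
−0.32·log₂(0.32) = 0.5260
−0.06·log₂(0.06) = 0.2435
−0.06·log₂(0.06) = 0.2435
−0.20·log₂(0.20) = 0.4644
−0.28·log₂(0.28) = 0.5142
Sum ≈ 2.2832 → 2.283 bits.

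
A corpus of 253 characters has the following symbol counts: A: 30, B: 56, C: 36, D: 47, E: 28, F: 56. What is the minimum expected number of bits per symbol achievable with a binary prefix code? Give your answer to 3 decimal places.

Probabilities are the counts divided by 253.
Repeatedly combine the two least-probable nodes; the expected code length is the sum of the merged weights.
merge 28/253 + 30/253 → 58/253
merge 36/253 + 47/253 → 83/253
merge 56/253 + 56/253 → 112/253
merge 58/253 + 83/253 → 141/253
merge 112/253 + 141/253 → 1
L = 58/253 + 83/253 + 112/253 + 141/253 + 1 = 647/253 ≈ 2.557 bits/symbol.

2.557 bits/symbol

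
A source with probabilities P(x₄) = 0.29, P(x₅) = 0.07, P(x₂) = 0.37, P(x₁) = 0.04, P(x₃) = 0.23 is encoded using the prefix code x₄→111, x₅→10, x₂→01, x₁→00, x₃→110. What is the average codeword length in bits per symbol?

L̄ = Σ pᵢ·ℓᵢ = 0.29·3 + 0.07·2 + 0.37·2 + 0.04·2 + 0.23·3 = 2.52 bits/symbol.

2.52 bits/symbol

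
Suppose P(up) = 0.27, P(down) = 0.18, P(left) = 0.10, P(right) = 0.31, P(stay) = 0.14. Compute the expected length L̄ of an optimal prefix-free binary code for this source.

2.24 bits/symbol

Repeatedly combine the two least-probable nodes; the expected code length is the sum of the merged weights.
merge 1/10 + 7/50 → 6/25
merge 9/50 + 6/25 → 21/50
merge 27/100 + 31/100 → 29/50
merge 21/50 + 29/50 → 1
L = 6/25 + 21/50 + 29/50 + 1 = 56/25 = 2.24 bits/symbol.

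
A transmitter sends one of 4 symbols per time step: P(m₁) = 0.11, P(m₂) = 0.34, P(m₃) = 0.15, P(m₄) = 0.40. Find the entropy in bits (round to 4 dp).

H = −Σ pᵢ log₂ pᵢ.
−0.11·log₂(0.11) = 0.3503
−0.34·log₂(0.34) = 0.5292
−0.15·log₂(0.15) = 0.4105
−0.40·log₂(0.40) = 0.5288
Sum ≈ 1.8188 → 1.8188 bits.

1.8188 bits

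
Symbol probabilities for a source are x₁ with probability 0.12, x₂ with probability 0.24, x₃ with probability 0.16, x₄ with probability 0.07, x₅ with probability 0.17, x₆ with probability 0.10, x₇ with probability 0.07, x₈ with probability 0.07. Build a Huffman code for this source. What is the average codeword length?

2.9 bits/symbol

Repeatedly combine the two least-probable nodes; the expected code length is the sum of the merged weights.
merge 7/100 + 7/100 → 7/50
merge 7/100 + 1/10 → 17/100
merge 3/25 + 7/50 → 13/50
merge 4/25 + 17/100 → 33/100
merge 17/100 + 6/25 → 41/100
merge 13/50 + 33/100 → 59/100
merge 41/100 + 59/100 → 1
L = 7/50 + 17/100 + 13/50 + 33/100 + 41/100 + 59/100 + 1 = 29/10 = 2.9 bits/symbol.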